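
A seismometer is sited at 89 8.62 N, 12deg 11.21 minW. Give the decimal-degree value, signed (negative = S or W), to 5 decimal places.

89.14367, -12.18683

φ: 89 + 8.62/60 = 89.143667
N ⇒ keep positive
Longitude: 11.21′ = 0.186833°; total 12.186833
W ⇒ negate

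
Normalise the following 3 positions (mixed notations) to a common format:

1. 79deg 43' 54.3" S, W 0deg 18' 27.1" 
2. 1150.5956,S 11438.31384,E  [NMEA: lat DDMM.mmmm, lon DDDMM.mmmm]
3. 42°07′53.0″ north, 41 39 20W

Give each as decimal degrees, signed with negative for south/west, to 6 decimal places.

Point 1:
  φ: 79 + 43/60 + 54.3/3600 = 79.7317500
  S → negative
  λ: 0 + 18/60 + 27.1/3600 = 0.3075278
  W → negative
Point 2:
  Lat: split at 2 digits → 11° and 50.5956′; 11 + 50.5956/60 = 11.8432600
  hemisphere S, so the sign is −
  Longitude: degrees = first 3 digits = 114, minutes = 38.31384; 114 + 38.31384/60 = 114.6385640
  E → positive
Point 3:
  φ: 7′ + 53″ = 7.88333′; 42 + 7.88333/60 = 42.1313889
  N ⇒ keep positive
  λ: 41 + 39/60 + 20/3600 = 41.6555556
  W → negative

1. -79.731750, -0.307528
2. -11.843260, 114.638564
3. 42.131389, -41.655556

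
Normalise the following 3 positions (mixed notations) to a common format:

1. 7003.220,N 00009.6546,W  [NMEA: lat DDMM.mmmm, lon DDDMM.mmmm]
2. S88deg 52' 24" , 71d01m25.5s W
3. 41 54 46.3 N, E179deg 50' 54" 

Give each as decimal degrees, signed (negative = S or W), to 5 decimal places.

Point 1:
  Latitude: degrees = first 2 digits = 70, minutes = 3.22; 70 + 3.22/60 = 70.053667
  N ⇒ keep positive
  Lon: split at 3 digits → 000° and 9.6546′; 0 + 9.6546/60 = 0.160910
  W → negative
Point 2:
  φ: 88° + 52/60 + 24/3600 = 88 + 0.866667 + 0.006667 = 88.873333
  hemisphere S, so the sign is −
  Longitude: 1′ + 25.5″ = 1.42500′; 71 + 1.42500/60 = 71.023750
  W → negative
Point 3:
  φ: 54′ + 46.3″ = 54.77167′; 41 + 54.77167/60 = 41.912861
  N ⇒ keep positive
  Lon: 179 + 50/60 + 54/3600 = 179.848333
  E → positive

1. 70.05367, -0.16091
2. -88.87333, -71.02375
3. 41.91286, 179.84833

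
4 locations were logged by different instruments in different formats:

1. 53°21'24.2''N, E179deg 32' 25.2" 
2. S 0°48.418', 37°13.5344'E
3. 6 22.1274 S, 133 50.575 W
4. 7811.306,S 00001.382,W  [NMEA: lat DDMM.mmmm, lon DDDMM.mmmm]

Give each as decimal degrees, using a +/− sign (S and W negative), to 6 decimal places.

Point 1:
  Latitude: 53 + 21/60 + 24.2/3600 = 53.3567222
  N → positive
  Lon: 179° + 32/60 + 25.2/3600 = 179 + 0.533333 + 0.007000 = 179.5403333
  E ⇒ keep positive
Point 2:
  Lat: 48.418′ = 0.806967°; total 0.8069667
  hemisphere S, so the sign is −
  Longitude: 37 + 13.5344/60 = 37.2255733
  E ⇒ keep positive
Point 3:
  φ: 6 + 22.1274/60 = 6.3687900
  S ⇒ negate
  λ: 133 + 50.575/60 = 133.8429167
  W → negative
Point 4:
  Lat: split at 2 digits → 78° and 11.306′; 78 + 11.306/60 = 78.1884333
  S ⇒ negate
  Lon: split at 3 digits → 000° and 1.382′; 0 + 1.382/60 = 0.0230333
  hemisphere W, so the sign is −

1. 53.356722, 179.540333
2. -0.806967, 37.225573
3. -6.368790, -133.842917
4. -78.188433, -0.023033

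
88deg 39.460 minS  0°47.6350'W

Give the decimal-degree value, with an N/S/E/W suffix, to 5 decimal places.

Latitude: 88 + 39.46/60 = 88.657667
λ: 47.635′ = 0.793917°; total 0.793917

88.65767° S, 0.79392° W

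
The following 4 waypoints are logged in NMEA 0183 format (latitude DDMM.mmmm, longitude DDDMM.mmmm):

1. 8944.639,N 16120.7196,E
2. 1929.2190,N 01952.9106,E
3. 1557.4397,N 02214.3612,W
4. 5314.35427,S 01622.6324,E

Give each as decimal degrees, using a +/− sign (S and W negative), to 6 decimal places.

1. 89.743983, 161.345327
2. 19.486983, 19.881843
3. 15.957328, -22.239353
4. -53.239238, 16.377207

Point 1:
  φ: split at 2 digits → 89° and 44.639′; 89 + 44.639/60 = 89.7439833
  N → positive
  λ: split at 3 digits → 161° and 20.7196′; 161 + 20.7196/60 = 161.3453267
  E → positive
Point 2:
  Lat: degrees = first 2 digits = 19, minutes = 29.219; 19 + 29.219/60 = 19.4869833
  N ⇒ keep positive
  Lon: degrees = first 3 digits = 19, minutes = 52.9106; 19 + 52.9106/60 = 19.8818433
  E → positive
Point 3:
  Lat: split at 2 digits → 15° and 57.4397′; 15 + 57.4397/60 = 15.9573283
  N ⇒ keep positive
  λ: degrees = first 3 digits = 22, minutes = 14.3612; 22 + 14.3612/60 = 22.2393533
  W ⇒ negate
Point 4:
  Latitude: split at 2 digits → 53° and 14.35427′; 53 + 14.35427/60 = 53.2392378
  S → negative
  Longitude: split at 3 digits → 016° and 22.6324′; 16 + 22.6324/60 = 16.3772067
  E → positive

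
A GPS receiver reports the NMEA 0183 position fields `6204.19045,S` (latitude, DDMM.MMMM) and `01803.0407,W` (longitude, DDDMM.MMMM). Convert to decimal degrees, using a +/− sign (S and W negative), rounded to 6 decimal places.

Lat: degrees = first 2 digits = 62, minutes = 4.19045; 62 + 4.19045/60 = 62.0698408
S ⇒ negate
λ: split at 3 digits → 018° and 3.0407′; 18 + 3.0407/60 = 18.0506783
W → negative

-62.069841, -18.050678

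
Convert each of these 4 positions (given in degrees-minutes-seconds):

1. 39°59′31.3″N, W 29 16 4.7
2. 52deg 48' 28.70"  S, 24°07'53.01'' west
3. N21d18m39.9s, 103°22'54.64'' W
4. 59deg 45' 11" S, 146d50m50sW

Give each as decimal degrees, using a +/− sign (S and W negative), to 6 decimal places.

1. 39.992028, -29.267972
2. -52.807972, -24.131392
3. 21.311083, -103.381844
4. -59.753056, -146.847222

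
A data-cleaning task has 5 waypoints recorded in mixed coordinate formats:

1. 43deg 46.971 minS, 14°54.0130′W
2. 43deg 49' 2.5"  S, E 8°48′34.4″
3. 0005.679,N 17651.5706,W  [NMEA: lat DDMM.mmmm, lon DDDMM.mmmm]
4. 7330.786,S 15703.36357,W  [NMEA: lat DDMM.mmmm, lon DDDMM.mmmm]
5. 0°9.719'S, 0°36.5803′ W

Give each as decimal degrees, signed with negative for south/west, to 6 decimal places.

Point 1:
  Latitude: 46.971′ = 0.782850°; total 43.7828500
  hemisphere S, so the sign is −
  λ: 54.013′ = 0.900217°; total 14.9002167
  hemisphere W, so the sign is −
Point 2:
  Latitude: 49′ + 2.5″ = 49.04167′; 43 + 49.04167/60 = 43.8173611
  hemisphere S, so the sign is −
  Lon: 8 + 48/60 + 34.4/3600 = 8.8095556
  E → positive
Point 3:
  Lat: degrees = first 2 digits = 0, minutes = 5.679; 0 + 5.679/60 = 0.0946500
  N → positive
  λ: split at 3 digits → 176° and 51.5706′; 176 + 51.5706/60 = 176.8595100
  hemisphere W, so the sign is −
Point 4:
  φ: degrees = first 2 digits = 73, minutes = 30.786; 73 + 30.786/60 = 73.5131000
  S → negative
  λ: degrees = first 3 digits = 157, minutes = 3.36357; 157 + 3.36357/60 = 157.0560595
  hemisphere W, so the sign is −
Point 5:
  φ: 0 + 9.719/60 = 0.1619833
  hemisphere S, so the sign is −
  λ: 36.5803′ = 0.609672°; total 0.6096717
  hemisphere W, so the sign is −

1. -43.782850, -14.900217
2. -43.817361, 8.809556
3. 0.094650, -176.859510
4. -73.513100, -157.056060
5. -0.161983, -0.609672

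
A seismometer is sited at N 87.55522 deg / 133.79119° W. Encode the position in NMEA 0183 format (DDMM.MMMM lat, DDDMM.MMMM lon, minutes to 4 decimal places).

8733.3132,N / 13347.4714,W

φ: fractional part 0.555220 → 33.313200 minutes
λ: minutes = (133.791190 − 133) × 60 = 47.471400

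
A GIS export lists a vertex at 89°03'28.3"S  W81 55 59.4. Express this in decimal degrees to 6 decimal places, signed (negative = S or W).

-89.057861, -81.933167

Lat: 3′ + 28.3″ = 3.47167′; 89 + 3.47167/60 = 89.0578611
S → negative
Lon: 81 + 55/60 + 59.4/3600 = 81.9331667
W → negative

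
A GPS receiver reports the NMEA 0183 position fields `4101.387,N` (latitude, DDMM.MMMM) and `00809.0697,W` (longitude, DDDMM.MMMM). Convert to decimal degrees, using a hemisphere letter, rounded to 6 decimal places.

Latitude: degrees = first 2 digits = 41, minutes = 1.387; 41 + 1.387/60 = 41.0231167
Longitude: split at 3 digits → 008° and 9.0697′; 8 + 9.0697/60 = 8.1511617

41.023117° N, 8.151162° W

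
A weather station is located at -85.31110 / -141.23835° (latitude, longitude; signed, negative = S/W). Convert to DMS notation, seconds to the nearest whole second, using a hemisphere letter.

85°18′40″ S, 141°14′18″ W

Latitude is negative → S; |value| = 85.311100
Lat: 0.311100 × 60 = 18.66600′ → 18′, remainder × 60 = 39.96″
Longitude is negative → W; |value| = 141.238350
λ: whole degrees 141; 14.30100′ → 14′ and 18.06″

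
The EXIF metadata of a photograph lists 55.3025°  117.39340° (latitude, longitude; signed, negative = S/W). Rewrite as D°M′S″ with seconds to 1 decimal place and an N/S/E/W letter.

55°18′9.0″ N, 117°23′36.2″ E

φ: whole degrees 55; 18.15000′ → 18′ and 9.000″
Lon: 0.393400° → 23.60400′; 0.60400 × 60 = 36.240″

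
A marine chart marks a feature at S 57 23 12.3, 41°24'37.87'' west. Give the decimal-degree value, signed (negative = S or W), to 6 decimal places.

φ: 57 + 23/60 + 12.3/3600 = 57.3867500
S ⇒ negate
Lon: 41° + 24/60 + 37.87/3600 = 41 + 0.400000 + 0.010519 = 41.4105194
W → negative

-57.386750, -41.410519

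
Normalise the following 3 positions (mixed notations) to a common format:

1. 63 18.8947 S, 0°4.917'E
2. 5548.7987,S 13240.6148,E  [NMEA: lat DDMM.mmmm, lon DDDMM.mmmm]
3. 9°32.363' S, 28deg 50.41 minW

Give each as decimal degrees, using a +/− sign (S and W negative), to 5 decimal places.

1. -63.31491, 0.08195
2. -55.81331, 132.67691
3. -9.53938, -28.84017

Point 1:
  φ: 63 + 18.8947/60 = 63.314912
  S ⇒ negate
  Longitude: 0 + 4.917/60 = 0.081950
  E ⇒ keep positive
Point 2:
  Latitude: split at 2 digits → 55° and 48.7987′; 55 + 48.7987/60 = 55.813312
  S ⇒ negate
  λ: degrees = first 3 digits = 132, minutes = 40.6148; 132 + 40.6148/60 = 132.676913
  E ⇒ keep positive
Point 3:
  Lat: 9 + 32.363/60 = 9.539383
  S ⇒ negate
  Longitude: 28 + 50.41/60 = 28.840167
  W ⇒ negate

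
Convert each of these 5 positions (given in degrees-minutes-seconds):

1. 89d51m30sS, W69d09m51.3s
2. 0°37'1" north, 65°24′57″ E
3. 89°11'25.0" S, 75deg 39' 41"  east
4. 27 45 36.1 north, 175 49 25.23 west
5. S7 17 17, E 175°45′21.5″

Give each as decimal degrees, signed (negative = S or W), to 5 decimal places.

Point 1:
  Lat: 51′ + 30″ = 51.50000′; 89 + 51.50000/60 = 89.858333
  S → negative
  λ: 69 + 9/60 + 51.3/3600 = 69.164250
  hemisphere W, so the sign is −
Point 2:
  φ: 0 + 37/60 + 1/3600 = 0.616944
  N → positive
  Lon: 24′ + 57″ = 24.95000′; 65 + 24.95000/60 = 65.415833
  E ⇒ keep positive
Point 3:
  φ: 89 + 11/60 + 25/3600 = 89.190278
  S ⇒ negate
  Lon: 75 + 39/60 + 41/3600 = 75.661389
  E → positive
Point 4:
  Lat: 27 + 45/60 + 36.1/3600 = 27.760028
  N → positive
  Lon: 175° + 49/60 + 25.23/3600 = 175 + 0.816667 + 0.007008 = 175.823675
  W → negative
Point 5:
  Latitude: 7° + 17/60 + 17/3600 = 7 + 0.283333 + 0.004722 = 7.288056
  S ⇒ negate
  Longitude: 45′ + 21.5″ = 45.35833′; 175 + 45.35833/60 = 175.755972
  E → positive

1. -89.85833, -69.16425
2. 0.61694, 65.41583
3. -89.19028, 75.66139
4. 27.76003, -175.82368
5. -7.28806, 175.75597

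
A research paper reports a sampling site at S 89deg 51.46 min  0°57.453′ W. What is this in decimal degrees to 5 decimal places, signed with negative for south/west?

-89.85767, -0.95755

Lat: 51.46′ = 0.857667°; total 89.857667
hemisphere S, so the sign is −
Longitude: 57.453′ = 0.957550°; total 0.957550
W → negative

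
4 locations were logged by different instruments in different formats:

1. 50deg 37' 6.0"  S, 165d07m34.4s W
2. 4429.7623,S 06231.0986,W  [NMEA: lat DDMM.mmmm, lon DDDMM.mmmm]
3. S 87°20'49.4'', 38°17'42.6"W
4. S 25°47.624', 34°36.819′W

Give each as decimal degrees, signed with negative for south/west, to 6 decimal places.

Point 1:
  Lat: 50° + 37/60 + 6/3600 = 50 + 0.616667 + 0.001667 = 50.6183333
  hemisphere S, so the sign is −
  Lon: 165° + 7/60 + 34.4/3600 = 165 + 0.116667 + 0.009556 = 165.1262222
  W → negative
Point 2:
  Latitude: degrees = first 2 digits = 44, minutes = 29.7623; 44 + 29.7623/60 = 44.4960383
  S → negative
  λ: split at 3 digits → 062° and 31.0986′; 62 + 31.0986/60 = 62.5183100
  W ⇒ negate
Point 3:
  Lat: 20′ + 49.4″ = 20.82333′; 87 + 20.82333/60 = 87.3470556
  hemisphere S, so the sign is −
  Longitude: 38° + 17/60 + 42.6/3600 = 38 + 0.283333 + 0.011833 = 38.2951667
  W ⇒ negate
Point 4:
  Lat: 47.624′ = 0.793733°; total 25.7937333
  S → negative
  λ: 36.819′ = 0.613650°; total 34.6136500
  hemisphere W, so the sign is −

1. -50.618333, -165.126222
2. -44.496038, -62.518310
3. -87.347056, -38.295167
4. -25.793733, -34.613650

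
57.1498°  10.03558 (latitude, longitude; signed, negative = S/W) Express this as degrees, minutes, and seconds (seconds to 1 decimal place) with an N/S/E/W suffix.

57°08′59.3″ N, 10°02′8.1″ E

Lat: 0.149800 × 60 = 8.98800′ → 8′, remainder × 60 = 59.280″
Lon: 0.035580 × 60 = 2.13480′ → 2′, remainder × 60 = 8.088″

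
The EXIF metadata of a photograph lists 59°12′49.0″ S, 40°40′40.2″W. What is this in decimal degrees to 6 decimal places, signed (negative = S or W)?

-59.213611, -40.677833

Lat: 12′ + 49″ = 12.81667′; 59 + 12.81667/60 = 59.2136111
S → negative
Longitude: 40° + 40/60 + 40.2/3600 = 40 + 0.666667 + 0.011167 = 40.6778333
W → negative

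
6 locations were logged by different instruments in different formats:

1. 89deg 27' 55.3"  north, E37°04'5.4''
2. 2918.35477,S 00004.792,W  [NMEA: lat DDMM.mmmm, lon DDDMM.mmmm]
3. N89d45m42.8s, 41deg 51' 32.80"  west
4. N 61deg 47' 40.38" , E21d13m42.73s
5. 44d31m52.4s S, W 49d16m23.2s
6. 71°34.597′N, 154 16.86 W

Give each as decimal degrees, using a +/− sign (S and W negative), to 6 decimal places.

1. 89.465361, 37.068167
2. -29.305913, -0.079867
3. 89.761889, -41.859111
4. 61.794550, 21.228536
5. -44.531222, -49.273111
6. 71.576617, -154.281000

Point 1:
  Latitude: 89° + 27/60 + 55.3/3600 = 89 + 0.450000 + 0.015361 = 89.4653611
  N ⇒ keep positive
  Longitude: 37° + 4/60 + 5.4/3600 = 37 + 0.066667 + 0.001500 = 37.0681667
  E ⇒ keep positive
Point 2:
  φ: degrees = first 2 digits = 29, minutes = 18.35477; 29 + 18.35477/60 = 29.3059128
  hemisphere S, so the sign is −
  Longitude: split at 3 digits → 000° and 4.792′; 0 + 4.792/60 = 0.0798667
  hemisphere W, so the sign is −
Point 3:
  Lat: 45′ + 42.8″ = 45.71333′; 89 + 45.71333/60 = 89.7618889
  N ⇒ keep positive
  Longitude: 51′ + 32.8″ = 51.54667′; 41 + 51.54667/60 = 41.8591111
  W → negative
Point 4:
  Lat: 61° + 47/60 + 40.38/3600 = 61 + 0.783333 + 0.011217 = 61.7945500
  N → positive
  Lon: 13′ + 42.73″ = 13.71217′; 21 + 13.71217/60 = 21.2285361
  E ⇒ keep positive
Point 5:
  Lat: 44 + 31/60 + 52.4/3600 = 44.5312222
  S ⇒ negate
  Lon: 49 + 16/60 + 23.2/3600 = 49.2731111
  W ⇒ negate
Point 6:
  Latitude: 34.597′ = 0.576617°; total 71.5766167
  N → positive
  λ: 154 + 16.86/60 = 154.2810000
  W ⇒ negate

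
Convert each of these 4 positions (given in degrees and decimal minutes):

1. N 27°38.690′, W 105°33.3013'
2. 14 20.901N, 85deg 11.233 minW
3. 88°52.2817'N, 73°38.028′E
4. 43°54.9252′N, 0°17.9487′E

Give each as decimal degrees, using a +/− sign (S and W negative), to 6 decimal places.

1. 27.644833, -105.555022
2. 14.348350, -85.187217
3. 88.871362, 73.633800
4. 43.915420, 0.299145

Point 1:
  Lat: 38.69′ = 0.644833°; total 27.6448333
  N → positive
  Lon: 33.3013′ = 0.555022°; total 105.5550217
  W → negative
Point 2:
  Lat: 20.901′ = 0.348350°; total 14.3483500
  N → positive
  λ: 11.233′ = 0.187217°; total 85.1872167
  W → negative
Point 3:
  Lat: 52.2817′ = 0.871362°; total 88.8713617
  N → positive
  Longitude: 73 + 38.028/60 = 73.6338000
  E ⇒ keep positive
Point 4:
  Latitude: 54.9252′ = 0.915420°; total 43.9154200
  N ⇒ keep positive
  Lon: 0 + 17.9487/60 = 0.2991450
  E ⇒ keep positive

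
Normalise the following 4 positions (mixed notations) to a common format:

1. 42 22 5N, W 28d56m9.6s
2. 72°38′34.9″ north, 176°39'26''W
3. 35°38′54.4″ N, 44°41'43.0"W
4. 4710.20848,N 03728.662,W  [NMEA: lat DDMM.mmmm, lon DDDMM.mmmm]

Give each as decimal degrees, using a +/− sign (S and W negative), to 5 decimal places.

Point 1:
  Latitude: 42° + 22/60 + 5/3600 = 42 + 0.366667 + 0.001389 = 42.368056
  N ⇒ keep positive
  λ: 28 + 56/60 + 9.6/3600 = 28.936000
  hemisphere W, so the sign is −
Point 2:
  φ: 38′ + 34.9″ = 38.58167′; 72 + 38.58167/60 = 72.643028
  N ⇒ keep positive
  Longitude: 176 + 39/60 + 26/3600 = 176.657222
  W ⇒ negate
Point 3:
  φ: 35 + 38/60 + 54.4/3600 = 35.648444
  N ⇒ keep positive
  λ: 41′ + 43″ = 41.71667′; 44 + 41.71667/60 = 44.695278
  W ⇒ negate
Point 4:
  φ: degrees = first 2 digits = 47, minutes = 10.20848; 47 + 10.20848/60 = 47.170141
  N ⇒ keep positive
  Longitude: degrees = first 3 digits = 37, minutes = 28.662; 37 + 28.662/60 = 37.477700
  W → negative

1. 42.36806, -28.93600
2. 72.64303, -176.65722
3. 35.64844, -44.69528
4. 47.17014, -37.47770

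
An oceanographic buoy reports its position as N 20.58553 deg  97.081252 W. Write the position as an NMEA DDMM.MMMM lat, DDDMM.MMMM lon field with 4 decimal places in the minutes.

Latitude: minutes = (20.585530 − 20) × 60 = 35.131800
λ: minutes = (97.081252 − 97) × 60 = 4.875120

2035.1318,N / 09704.8751,W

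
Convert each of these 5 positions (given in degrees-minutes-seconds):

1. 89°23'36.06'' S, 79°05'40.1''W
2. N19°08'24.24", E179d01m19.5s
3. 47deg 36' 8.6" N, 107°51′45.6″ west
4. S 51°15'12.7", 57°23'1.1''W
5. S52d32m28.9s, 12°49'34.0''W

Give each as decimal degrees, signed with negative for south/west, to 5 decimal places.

1. -89.39335, -79.09447
2. 19.14007, 179.02208
3. 47.60239, -107.86267
4. -51.25353, -57.38364
5. -52.54136, -12.82611

Point 1:
  Lat: 23′ + 36.06″ = 23.60100′; 89 + 23.60100/60 = 89.393350
  hemisphere S, so the sign is −
  Longitude: 79° + 5/60 + 40.1/3600 = 79 + 0.083333 + 0.011139 = 79.094472
  W ⇒ negate
Point 2:
  φ: 8′ + 24.24″ = 8.40400′; 19 + 8.40400/60 = 19.140067
  N → positive
  Longitude: 179 + 1/60 + 19.5/3600 = 179.022083
  E ⇒ keep positive
Point 3:
  φ: 36′ + 8.6″ = 36.14333′; 47 + 36.14333/60 = 47.602389
  N → positive
  λ: 107 + 51/60 + 45.6/3600 = 107.862667
  W → negative
Point 4:
  φ: 51 + 15/60 + 12.7/3600 = 51.253528
  S ⇒ negate
  λ: 57° + 23/60 + 1.1/3600 = 57 + 0.383333 + 0.000306 = 57.383639
  W → negative
Point 5:
  Lat: 52° + 32/60 + 28.9/3600 = 52 + 0.533333 + 0.008028 = 52.541361
  hemisphere S, so the sign is −
  λ: 12 + 49/60 + 34/3600 = 12.826111
  W → negative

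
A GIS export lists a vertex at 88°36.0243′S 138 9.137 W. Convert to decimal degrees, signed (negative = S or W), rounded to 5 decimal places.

Lat: 88 + 36.0243/60 = 88.600405
hemisphere S, so the sign is −
λ: 138 + 9.137/60 = 138.152283
W ⇒ negate

-88.60041, -138.15228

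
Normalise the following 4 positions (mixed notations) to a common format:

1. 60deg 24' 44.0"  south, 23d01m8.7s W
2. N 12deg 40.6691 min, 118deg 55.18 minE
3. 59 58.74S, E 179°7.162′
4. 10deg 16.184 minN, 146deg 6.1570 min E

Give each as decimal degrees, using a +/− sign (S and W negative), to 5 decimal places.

1. -60.41222, -23.01908
2. 12.67782, 118.91967
3. -59.97900, 179.11937
4. 10.26973, 146.10262

Point 1:
  Lat: 24′ + 44″ = 24.73333′; 60 + 24.73333/60 = 60.412222
  hemisphere S, so the sign is −
  Lon: 23 + 1/60 + 8.7/3600 = 23.019083
  W → negative
Point 2:
  Latitude: 40.6691′ = 0.677818°; total 12.677818
  N ⇒ keep positive
  Lon: 118 + 55.18/60 = 118.919667
  E → positive
Point 3:
  Latitude: 59 + 58.74/60 = 59.979000
  hemisphere S, so the sign is −
  Longitude: 7.162′ = 0.119367°; total 179.119367
  E → positive
Point 4:
  φ: 10 + 16.184/60 = 10.269733
  N ⇒ keep positive
  Lon: 6.157′ = 0.102617°; total 146.102617
  E ⇒ keep positive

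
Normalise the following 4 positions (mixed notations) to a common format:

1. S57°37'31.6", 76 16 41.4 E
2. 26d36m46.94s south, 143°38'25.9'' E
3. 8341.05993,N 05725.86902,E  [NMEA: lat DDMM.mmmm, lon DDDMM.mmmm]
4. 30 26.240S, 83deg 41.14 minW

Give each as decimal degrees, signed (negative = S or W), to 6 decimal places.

1. -57.625444, 76.278167
2. -26.613039, 143.640528
3. 83.684332, 57.431150
4. -30.437333, -83.685667

Point 1:
  Latitude: 37′ + 31.6″ = 37.52667′; 57 + 37.52667/60 = 57.6254444
  hemisphere S, so the sign is −
  Longitude: 76° + 16/60 + 41.4/3600 = 76 + 0.266667 + 0.011500 = 76.2781667
  E ⇒ keep positive
Point 2:
  φ: 26 + 36/60 + 46.94/3600 = 26.6130389
  hemisphere S, so the sign is −
  Longitude: 143 + 38/60 + 25.9/3600 = 143.6405278
  E ⇒ keep positive
Point 3:
  φ: split at 2 digits → 83° and 41.05993′; 83 + 41.05993/60 = 83.6843322
  N ⇒ keep positive
  Longitude: split at 3 digits → 057° and 25.86902′; 57 + 25.86902/60 = 57.4311503
  E ⇒ keep positive
Point 4:
  Lat: 30 + 26.24/60 = 30.4373333
  S ⇒ negate
  Longitude: 41.14′ = 0.685667°; total 83.6856667
  W ⇒ negate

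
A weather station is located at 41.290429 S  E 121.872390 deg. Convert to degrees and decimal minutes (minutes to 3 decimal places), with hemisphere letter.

Lat: 41° + 0.290429 × 60 = 41° 17.42574′
λ: minutes = (121.872390 − 121) × 60 = 52.34340

41° 17.426′ S, 121° 52.343′ E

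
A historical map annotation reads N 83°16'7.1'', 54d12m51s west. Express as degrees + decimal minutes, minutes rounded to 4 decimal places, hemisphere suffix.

Lat: 16 + 7.1/60 = 16.118333′
λ: seconds/60 = 0.85000; minutes = 12 + 0.85000 = 12.850000

83° 16.1183′ N, 54° 12.8500′ W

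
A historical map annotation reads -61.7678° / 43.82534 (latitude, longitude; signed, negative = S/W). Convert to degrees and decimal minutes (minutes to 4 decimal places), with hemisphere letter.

61° 46.0680′ S, 43° 49.5204′ E

Latitude is negative → S; |value| = 61.767800
φ: minutes = (61.767800 − 61) × 60 = 46.068000
λ: minutes = (43.825340 − 43) × 60 = 49.520400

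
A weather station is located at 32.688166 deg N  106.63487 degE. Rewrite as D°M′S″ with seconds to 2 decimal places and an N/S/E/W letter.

Lat: 0.688166 × 60 = 41.28996′ → 41′, remainder × 60 = 17.3976″
Lon: whole degrees 106; 38.09220′ → 38′ and 5.5320″

32°41′17.40″ N, 106°38′5.53″ E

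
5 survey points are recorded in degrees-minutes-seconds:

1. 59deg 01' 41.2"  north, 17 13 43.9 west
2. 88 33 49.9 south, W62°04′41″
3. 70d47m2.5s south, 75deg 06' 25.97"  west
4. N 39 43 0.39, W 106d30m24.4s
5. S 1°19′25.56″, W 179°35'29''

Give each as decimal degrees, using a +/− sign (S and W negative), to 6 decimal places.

1. 59.028111, -17.228861
2. -88.563861, -62.078056
3. -70.784028, -75.107214
4. 39.716775, -106.506778
5. -1.323767, -179.591389

Point 1:
  Latitude: 59° + 1/60 + 41.2/3600 = 59 + 0.016667 + 0.011444 = 59.0281111
  N → positive
  λ: 17 + 13/60 + 43.9/3600 = 17.2288611
  W → negative
Point 2:
  φ: 33′ + 49.9″ = 33.83167′; 88 + 33.83167/60 = 88.5638611
  hemisphere S, so the sign is −
  λ: 62 + 4/60 + 41/3600 = 62.0780556
  W ⇒ negate
Point 3:
  Latitude: 70 + 47/60 + 2.5/3600 = 70.7840278
  S ⇒ negate
  Lon: 75° + 6/60 + 25.97/3600 = 75 + 0.100000 + 0.007214 = 75.1072139
  W → negative
Point 4:
  φ: 39° + 43/60 + 0.39/3600 = 39 + 0.716667 + 0.000108 = 39.7167750
  N ⇒ keep positive
  Lon: 106° + 30/60 + 24.4/3600 = 106 + 0.500000 + 0.006778 = 106.5067778
  hemisphere W, so the sign is −
Point 5:
  Lat: 19′ + 25.56″ = 19.42600′; 1 + 19.42600/60 = 1.3237667
  S → negative
  Longitude: 35′ + 29″ = 35.48333′; 179 + 35.48333/60 = 179.5913889
  W ⇒ negate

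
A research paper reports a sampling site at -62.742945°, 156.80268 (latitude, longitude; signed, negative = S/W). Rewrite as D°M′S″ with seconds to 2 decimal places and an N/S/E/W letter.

62°44′34.60″ S, 156°48′9.65″ E

Latitude is negative → S; |value| = 62.742945
Lat: whole degrees 62; 44.57670′ → 44′ and 34.6020″
Longitude: 0.802680 × 60 = 48.16080′ → 48′, remainder × 60 = 9.6480″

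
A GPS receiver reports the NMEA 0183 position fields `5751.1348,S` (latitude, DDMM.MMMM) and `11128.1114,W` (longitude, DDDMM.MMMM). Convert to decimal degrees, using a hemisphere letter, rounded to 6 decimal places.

57.852247° S, 111.468523° W

Latitude: degrees = first 2 digits = 57, minutes = 51.1348; 57 + 51.1348/60 = 57.8522467
Longitude: split at 3 digits → 111° and 28.1114′; 111 + 28.1114/60 = 111.4685233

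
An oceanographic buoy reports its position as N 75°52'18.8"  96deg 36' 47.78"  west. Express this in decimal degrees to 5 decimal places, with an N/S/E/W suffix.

75.87189° N, 96.61327° W

φ: 52′ + 18.8″ = 52.31333′; 75 + 52.31333/60 = 75.871889
λ: 36′ + 47.78″ = 36.79633′; 96 + 36.79633/60 = 96.613272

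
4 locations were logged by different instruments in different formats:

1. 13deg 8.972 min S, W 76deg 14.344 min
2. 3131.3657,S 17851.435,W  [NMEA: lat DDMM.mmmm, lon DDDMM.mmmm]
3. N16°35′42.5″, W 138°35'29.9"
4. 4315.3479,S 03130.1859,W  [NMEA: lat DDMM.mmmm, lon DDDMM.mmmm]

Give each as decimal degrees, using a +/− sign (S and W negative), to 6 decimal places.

Point 1:
  φ: 13 + 8.972/60 = 13.1495333
  S → negative
  Lon: 14.344′ = 0.239067°; total 76.2390667
  W ⇒ negate
Point 2:
  Lat: degrees = first 2 digits = 31, minutes = 31.3657; 31 + 31.3657/60 = 31.5227617
  S ⇒ negate
  Longitude: split at 3 digits → 178° and 51.435′; 178 + 51.435/60 = 178.8572500
  W ⇒ negate
Point 3:
  Lat: 16 + 35/60 + 42.5/3600 = 16.5951389
  N ⇒ keep positive
  Lon: 138 + 35/60 + 29.9/3600 = 138.5916389
  W ⇒ negate
Point 4:
  Lat: degrees = first 2 digits = 43, minutes = 15.3479; 43 + 15.3479/60 = 43.2557983
  S ⇒ negate
  Longitude: degrees = first 3 digits = 31, minutes = 30.1859; 31 + 30.1859/60 = 31.5030983
  hemisphere W, so the sign is −

1. -13.149533, -76.239067
2. -31.522762, -178.857250
3. 16.595139, -138.591639
4. -43.255798, -31.503098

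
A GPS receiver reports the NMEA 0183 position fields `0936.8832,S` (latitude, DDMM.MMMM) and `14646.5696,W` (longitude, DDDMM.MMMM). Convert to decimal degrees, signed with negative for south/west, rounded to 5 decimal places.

-9.61472, -146.77616

φ: degrees = first 2 digits = 9, minutes = 36.8832; 9 + 36.8832/60 = 9.614720
hemisphere S, so the sign is −
λ: degrees = first 3 digits = 146, minutes = 46.5696; 146 + 46.5696/60 = 146.776160
W → negative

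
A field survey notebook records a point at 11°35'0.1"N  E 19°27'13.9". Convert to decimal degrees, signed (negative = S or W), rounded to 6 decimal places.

11.583361, 19.453861

Lat: 11° + 35/60 + 0.1/3600 = 11 + 0.583333 + 0.000028 = 11.5833611
N ⇒ keep positive
λ: 19° + 27/60 + 13.9/3600 = 19 + 0.450000 + 0.003861 = 19.4538611
E → positive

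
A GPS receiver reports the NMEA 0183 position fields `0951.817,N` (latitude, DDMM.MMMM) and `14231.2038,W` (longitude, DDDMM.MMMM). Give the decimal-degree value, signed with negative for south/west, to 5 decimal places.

Latitude: split at 2 digits → 09° and 51.817′; 9 + 51.817/60 = 9.863617
N ⇒ keep positive
Lon: degrees = first 3 digits = 142, minutes = 31.2038; 142 + 31.2038/60 = 142.520063
W → negative

9.86362, -142.52006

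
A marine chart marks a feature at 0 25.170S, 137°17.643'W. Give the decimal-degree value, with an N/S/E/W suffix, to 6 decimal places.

0.419500° S, 137.294050° W

Latitude: 25.17′ = 0.419500°; total 0.4195000
Longitude: 17.643′ = 0.294050°; total 137.2940500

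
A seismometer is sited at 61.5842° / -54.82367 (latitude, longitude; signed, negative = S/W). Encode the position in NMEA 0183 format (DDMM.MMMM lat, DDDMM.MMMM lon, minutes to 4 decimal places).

φ: fractional part 0.584200 → 35.052000 minutes
Longitude is negative → W; |value| = 54.823670
λ: minutes = (54.823670 − 54) × 60 = 49.420200

6135.0520,N / 05449.4202,W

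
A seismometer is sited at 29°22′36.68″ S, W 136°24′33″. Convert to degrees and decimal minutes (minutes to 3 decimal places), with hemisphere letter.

Lat: 22 + 36.68/60 = 22.61133′
λ: seconds/60 = 0.55000; minutes = 24 + 0.55000 = 24.55000

29° 22.611′ S, 136° 24.550′ W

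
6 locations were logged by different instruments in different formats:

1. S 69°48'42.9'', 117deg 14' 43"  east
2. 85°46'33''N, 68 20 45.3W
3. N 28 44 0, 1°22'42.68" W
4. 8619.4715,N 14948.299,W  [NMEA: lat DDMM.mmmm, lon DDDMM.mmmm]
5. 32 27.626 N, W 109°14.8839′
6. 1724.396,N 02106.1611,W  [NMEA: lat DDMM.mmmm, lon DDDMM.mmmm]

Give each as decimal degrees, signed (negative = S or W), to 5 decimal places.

1. -69.81192, 117.24528
2. 85.77583, -68.34592
3. 28.73333, -1.37852
4. 86.32453, -149.80498
5. 32.46043, -109.24807
6. 17.40660, -21.10269

Point 1:
  φ: 48′ + 42.9″ = 48.71500′; 69 + 48.71500/60 = 69.811917
  S ⇒ negate
  Lon: 117° + 14/60 + 43/3600 = 117 + 0.233333 + 0.011944 = 117.245278
  E ⇒ keep positive
Point 2:
  Lat: 85° + 46/60 + 33/3600 = 85 + 0.766667 + 0.009167 = 85.775833
  N ⇒ keep positive
  λ: 68° + 20/60 + 45.3/3600 = 68 + 0.333333 + 0.012583 = 68.345917
  W ⇒ negate
Point 3:
  Lat: 28 + 44/60 + 0/3600 = 28.733333
  N → positive
  Lon: 22′ + 42.68″ = 22.71133′; 1 + 22.71133/60 = 1.378522
  hemisphere W, so the sign is −
Point 4:
  Lat: split at 2 digits → 86° and 19.4715′; 86 + 19.4715/60 = 86.324525
  N ⇒ keep positive
  λ: degrees = first 3 digits = 149, minutes = 48.299; 149 + 48.299/60 = 149.804983
  W → negative
Point 5:
  φ: 32 + 27.626/60 = 32.460433
  N ⇒ keep positive
  Lon: 14.8839′ = 0.248065°; total 109.248065
  W → negative
Point 6:
  Latitude: split at 2 digits → 17° and 24.396′; 17 + 24.396/60 = 17.406600
  N → positive
  Lon: degrees = first 3 digits = 21, minutes = 6.1611; 21 + 6.1611/60 = 21.102685
  W ⇒ negate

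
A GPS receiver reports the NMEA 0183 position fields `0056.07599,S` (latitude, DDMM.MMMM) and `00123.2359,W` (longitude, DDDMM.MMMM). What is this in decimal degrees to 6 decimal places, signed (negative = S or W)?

-0.934600, -1.387265

Latitude: split at 2 digits → 00° and 56.07599′; 0 + 56.07599/60 = 0.9345998
S ⇒ negate
Longitude: degrees = first 3 digits = 1, minutes = 23.2359; 1 + 23.2359/60 = 1.3872650
W → negative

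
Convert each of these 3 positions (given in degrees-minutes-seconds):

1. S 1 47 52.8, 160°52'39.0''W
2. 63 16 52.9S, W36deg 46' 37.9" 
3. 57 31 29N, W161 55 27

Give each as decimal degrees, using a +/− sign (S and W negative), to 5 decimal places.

Point 1:
  φ: 1 + 47/60 + 52.8/3600 = 1.798000
  S ⇒ negate
  λ: 160° + 52/60 + 39/3600 = 160 + 0.866667 + 0.010833 = 160.877500
  W → negative
Point 2:
  Lat: 16′ + 52.9″ = 16.88167′; 63 + 16.88167/60 = 63.281361
  hemisphere S, so the sign is −
  λ: 36° + 46/60 + 37.9/3600 = 36 + 0.766667 + 0.010528 = 36.777194
  W → negative
Point 3:
  Latitude: 31′ + 29″ = 31.48333′; 57 + 31.48333/60 = 57.524722
  N → positive
  Longitude: 161 + 55/60 + 27/3600 = 161.924167
  W → negative

1. -1.79800, -160.87750
2. -63.28136, -36.77719
3. 57.52472, -161.92417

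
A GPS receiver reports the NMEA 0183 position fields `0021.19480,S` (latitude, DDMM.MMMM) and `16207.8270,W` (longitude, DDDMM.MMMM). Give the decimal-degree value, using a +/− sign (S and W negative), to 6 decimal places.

-0.353247, -162.130450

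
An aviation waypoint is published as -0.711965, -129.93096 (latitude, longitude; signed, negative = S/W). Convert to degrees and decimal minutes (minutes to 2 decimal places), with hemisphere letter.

0° 42.72′ S, 129° 55.86′ W

Latitude is negative → S; |value| = 0.711965
Lat: minutes = (0.711965 − 0) × 60 = 42.7179
Longitude is negative → W; |value| = 129.930960
Longitude: fractional part 0.930960 → 55.8576 minutes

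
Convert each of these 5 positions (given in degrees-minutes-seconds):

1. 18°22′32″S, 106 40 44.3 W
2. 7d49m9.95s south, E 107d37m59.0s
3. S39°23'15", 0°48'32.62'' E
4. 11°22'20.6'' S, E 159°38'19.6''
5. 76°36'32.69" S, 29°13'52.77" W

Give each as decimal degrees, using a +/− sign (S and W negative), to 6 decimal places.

Point 1:
  Latitude: 22′ + 32″ = 22.53333′; 18 + 22.53333/60 = 18.3755556
  S → negative
  Lon: 106 + 40/60 + 44.3/3600 = 106.6789722
  W → negative
Point 2:
  Latitude: 49′ + 9.95″ = 49.16583′; 7 + 49.16583/60 = 7.8194306
  S ⇒ negate
  λ: 107 + 37/60 + 59/3600 = 107.6330556
  E → positive
Point 3:
  φ: 39 + 23/60 + 15/3600 = 39.3875000
  hemisphere S, so the sign is −
  Longitude: 48′ + 32.62″ = 48.54367′; 0 + 48.54367/60 = 0.8090611
  E → positive
Point 4:
  φ: 11 + 22/60 + 20.6/3600 = 11.3723889
  S ⇒ negate
  Longitude: 159° + 38/60 + 19.6/3600 = 159 + 0.633333 + 0.005444 = 159.6387778
  E ⇒ keep positive
Point 5:
  Latitude: 76° + 36/60 + 32.69/3600 = 76 + 0.600000 + 0.009081 = 76.6090806
  S ⇒ negate
  Lon: 29° + 13/60 + 52.77/3600 = 29 + 0.216667 + 0.014658 = 29.2313250
  W → negative

1. -18.375556, -106.678972
2. -7.819431, 107.633056
3. -39.387500, 0.809061
4. -11.372389, 159.638778
5. -76.609081, -29.231325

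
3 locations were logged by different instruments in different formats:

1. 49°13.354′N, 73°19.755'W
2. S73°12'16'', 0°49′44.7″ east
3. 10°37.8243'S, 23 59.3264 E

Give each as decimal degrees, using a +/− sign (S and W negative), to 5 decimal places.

Point 1:
  Lat: 49 + 13.354/60 = 49.222567
  N → positive
  λ: 19.755′ = 0.329250°; total 73.329250
  W ⇒ negate
Point 2:
  φ: 12′ + 16″ = 12.26667′; 73 + 12.26667/60 = 73.204444
  S → negative
  Longitude: 0° + 49/60 + 44.7/3600 = 0 + 0.816667 + 0.012417 = 0.829083
  E → positive
Point 3:
  φ: 10 + 37.8243/60 = 10.630405
  S ⇒ negate
  λ: 59.3264′ = 0.988773°; total 23.988773
  E ⇒ keep positive

1. 49.22257, -73.32925
2. -73.20444, 0.82908
3. -10.63041, 23.98877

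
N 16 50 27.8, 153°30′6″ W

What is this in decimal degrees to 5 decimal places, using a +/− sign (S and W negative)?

16.84106, -153.50167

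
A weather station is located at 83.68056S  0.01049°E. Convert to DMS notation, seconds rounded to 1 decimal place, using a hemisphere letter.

83°40′50.0″ S, 0°00′37.8″ E

Lat: 0.680560 × 60 = 40.83360′ → 40′, remainder × 60 = 50.016″
Longitude: whole degrees 0; 0.62940′ → 0′ and 37.764″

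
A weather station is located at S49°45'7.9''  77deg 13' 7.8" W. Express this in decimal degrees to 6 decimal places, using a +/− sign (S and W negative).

Lat: 45′ + 7.9″ = 45.13167′; 49 + 45.13167/60 = 49.7521944
hemisphere S, so the sign is −
λ: 13′ + 7.8″ = 13.13000′; 77 + 13.13000/60 = 77.2188333
hemisphere W, so the sign is −

-49.752194, -77.218833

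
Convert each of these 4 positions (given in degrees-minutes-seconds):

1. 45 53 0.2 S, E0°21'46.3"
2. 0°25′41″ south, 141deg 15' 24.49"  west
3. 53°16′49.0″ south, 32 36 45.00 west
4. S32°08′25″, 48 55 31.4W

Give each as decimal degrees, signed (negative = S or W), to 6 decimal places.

Point 1:
  Latitude: 53′ + 0.2″ = 53.00333′; 45 + 53.00333/60 = 45.8833889
  S → negative
  λ: 0 + 21/60 + 46.3/3600 = 0.3628611
  E → positive
Point 2:
  Lat: 25′ + 41″ = 25.68333′; 0 + 25.68333/60 = 0.4280556
  hemisphere S, so the sign is −
  λ: 15′ + 24.49″ = 15.40817′; 141 + 15.40817/60 = 141.2568028
  W ⇒ negate
Point 3:
  Latitude: 53 + 16/60 + 49/3600 = 53.2802778
  S → negative
  λ: 32 + 36/60 + 45/3600 = 32.6125000
  W → negative
Point 4:
  Lat: 8′ + 25″ = 8.41667′; 32 + 8.41667/60 = 32.1402778
  S → negative
  Lon: 48° + 55/60 + 31.4/3600 = 48 + 0.916667 + 0.008722 = 48.9253889
  W → negative

1. -45.883389, 0.362861
2. -0.428056, -141.256803
3. -53.280278, -32.612500
4. -32.140278, -48.925389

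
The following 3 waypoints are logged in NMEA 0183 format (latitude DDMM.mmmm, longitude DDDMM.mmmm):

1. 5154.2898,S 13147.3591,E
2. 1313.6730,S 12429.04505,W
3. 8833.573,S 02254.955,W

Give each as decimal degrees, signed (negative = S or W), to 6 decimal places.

Point 1:
  φ: split at 2 digits → 51° and 54.2898′; 51 + 54.2898/60 = 51.9048300
  hemisphere S, so the sign is −
  λ: degrees = first 3 digits = 131, minutes = 47.3591; 131 + 47.3591/60 = 131.7893183
  E ⇒ keep positive
Point 2:
  Latitude: degrees = first 2 digits = 13, minutes = 13.673; 13 + 13.673/60 = 13.2278833
  S → negative
  Lon: split at 3 digits → 124° and 29.04505′; 124 + 29.04505/60 = 124.4840842
  W ⇒ negate
Point 3:
  Lat: split at 2 digits → 88° and 33.573′; 88 + 33.573/60 = 88.5595500
  S → negative
  λ: split at 3 digits → 022° and 54.955′; 22 + 54.955/60 = 22.9159167
  W → negative

1. -51.904830, 131.789318
2. -13.227883, -124.484084
3. -88.559550, -22.915917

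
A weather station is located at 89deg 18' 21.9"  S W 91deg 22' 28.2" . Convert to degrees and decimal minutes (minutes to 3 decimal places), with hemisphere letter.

89° 18.365′ S, 91° 22.470′ W

Latitude: seconds/60 = 0.36500; minutes = 18 + 0.36500 = 18.36500
Lon: 22 + 28.2/60 = 22.47000′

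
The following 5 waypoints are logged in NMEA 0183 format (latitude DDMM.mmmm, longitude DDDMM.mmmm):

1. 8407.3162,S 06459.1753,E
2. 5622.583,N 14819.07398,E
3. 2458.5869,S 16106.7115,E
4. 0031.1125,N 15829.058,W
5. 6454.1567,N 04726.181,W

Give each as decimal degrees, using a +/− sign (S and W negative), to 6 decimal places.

1. -84.121937, 64.986255
2. 56.376383, 148.317900
3. -24.976448, 161.111858
4. 0.518542, -158.484300
5. 64.902612, -47.436350

Point 1:
  φ: split at 2 digits → 84° and 7.3162′; 84 + 7.3162/60 = 84.1219367
  S ⇒ negate
  Lon: degrees = first 3 digits = 64, minutes = 59.1753; 64 + 59.1753/60 = 64.9862550
  E → positive
Point 2:
  Lat: split at 2 digits → 56° and 22.583′; 56 + 22.583/60 = 56.3763833
  N ⇒ keep positive
  Longitude: split at 3 digits → 148° and 19.07398′; 148 + 19.07398/60 = 148.3178997
  E ⇒ keep positive
Point 3:
  φ: degrees = first 2 digits = 24, minutes = 58.5869; 24 + 58.5869/60 = 24.9764483
  S → negative
  Lon: degrees = first 3 digits = 161, minutes = 6.7115; 161 + 6.7115/60 = 161.1118583
  E ⇒ keep positive
Point 4:
  Latitude: split at 2 digits → 00° and 31.1125′; 0 + 31.1125/60 = 0.5185417
  N → positive
  λ: degrees = first 3 digits = 158, minutes = 29.058; 158 + 29.058/60 = 158.4843000
  hemisphere W, so the sign is −
Point 5:
  φ: split at 2 digits → 64° and 54.1567′; 64 + 54.1567/60 = 64.9026117
  N → positive
  Longitude: split at 3 digits → 047° and 26.181′; 47 + 26.181/60 = 47.4363500
  W → negative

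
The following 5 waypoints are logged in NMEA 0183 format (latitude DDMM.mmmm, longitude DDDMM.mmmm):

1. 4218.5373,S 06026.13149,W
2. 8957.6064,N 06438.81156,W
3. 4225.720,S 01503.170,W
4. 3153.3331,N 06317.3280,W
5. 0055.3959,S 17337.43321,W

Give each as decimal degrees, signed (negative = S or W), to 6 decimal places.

1. -42.308955, -60.435525
2. 89.960107, -64.646859
3. -42.428667, -15.052833
4. 31.888885, -63.288800
5. -0.923265, -173.623887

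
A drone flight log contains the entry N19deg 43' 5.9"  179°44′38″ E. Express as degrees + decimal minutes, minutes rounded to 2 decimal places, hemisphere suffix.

19° 43.10′ N, 179° 44.63′ E

φ: 43 + 5.9/60 = 43.0983′
λ: 44 + 38/60 = 44.6333′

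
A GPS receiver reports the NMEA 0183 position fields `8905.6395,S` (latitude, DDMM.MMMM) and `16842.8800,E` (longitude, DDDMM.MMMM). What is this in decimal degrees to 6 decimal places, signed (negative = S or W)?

Lat: split at 2 digits → 89° and 5.6395′; 89 + 5.6395/60 = 89.0939917
S → negative
Longitude: degrees = first 3 digits = 168, minutes = 42.88; 168 + 42.88/60 = 168.7146667
E → positive

-89.093992, 168.714667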